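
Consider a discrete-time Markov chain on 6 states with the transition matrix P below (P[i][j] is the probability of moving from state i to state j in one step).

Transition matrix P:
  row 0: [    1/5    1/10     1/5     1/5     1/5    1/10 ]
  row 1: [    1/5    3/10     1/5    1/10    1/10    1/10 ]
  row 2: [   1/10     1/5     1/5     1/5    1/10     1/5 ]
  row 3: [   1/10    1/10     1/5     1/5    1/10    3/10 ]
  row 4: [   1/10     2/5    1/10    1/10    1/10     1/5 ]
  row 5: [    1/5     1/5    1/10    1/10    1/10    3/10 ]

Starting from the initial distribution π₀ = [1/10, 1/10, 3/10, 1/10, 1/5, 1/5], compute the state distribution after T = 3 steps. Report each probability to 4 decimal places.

t=0: π = [0.1000, 0.1000, 0.3000, 0.1000, 0.2000, 0.2000]
t=1: π = [0.1400, 0.2300, 0.1600, 0.1500, 0.1100, 0.2100]
t=2: π = [0.1580, 0.2160, 0.1680, 0.1450, 0.1140, 0.1990]
t=3: π = [0.1573, 0.2141, 0.1687, 0.1471, 0.1158, 0.1970]

π = [0.1573, 0.2141, 0.1687, 0.1471, 0.1158, 0.1970]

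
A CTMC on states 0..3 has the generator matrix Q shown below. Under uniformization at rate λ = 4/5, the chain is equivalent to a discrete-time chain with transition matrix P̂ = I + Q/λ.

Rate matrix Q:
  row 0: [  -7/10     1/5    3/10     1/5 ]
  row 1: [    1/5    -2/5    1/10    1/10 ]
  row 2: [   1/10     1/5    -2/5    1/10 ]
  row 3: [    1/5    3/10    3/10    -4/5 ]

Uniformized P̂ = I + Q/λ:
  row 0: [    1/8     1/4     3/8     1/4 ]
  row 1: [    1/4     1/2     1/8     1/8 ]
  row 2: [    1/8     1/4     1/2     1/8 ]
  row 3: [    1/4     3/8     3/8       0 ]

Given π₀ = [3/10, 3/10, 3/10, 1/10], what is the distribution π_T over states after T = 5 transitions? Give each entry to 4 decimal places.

t=0: π = [0.3000, 0.3000, 0.3000, 0.1000]
t=1: π = [0.1750, 0.3375, 0.3375, 0.1500]
t=2: π = [0.1859, 0.3531, 0.3328, 0.1281]
t=3: π = [0.1852, 0.3543, 0.3283, 0.1322]
t=4: π = [0.1858, 0.3551, 0.3275, 0.1316]
t=5: π = [0.1858, 0.3552, 0.3272, 0.1318]

π = [0.1858, 0.3552, 0.3272, 0.1318]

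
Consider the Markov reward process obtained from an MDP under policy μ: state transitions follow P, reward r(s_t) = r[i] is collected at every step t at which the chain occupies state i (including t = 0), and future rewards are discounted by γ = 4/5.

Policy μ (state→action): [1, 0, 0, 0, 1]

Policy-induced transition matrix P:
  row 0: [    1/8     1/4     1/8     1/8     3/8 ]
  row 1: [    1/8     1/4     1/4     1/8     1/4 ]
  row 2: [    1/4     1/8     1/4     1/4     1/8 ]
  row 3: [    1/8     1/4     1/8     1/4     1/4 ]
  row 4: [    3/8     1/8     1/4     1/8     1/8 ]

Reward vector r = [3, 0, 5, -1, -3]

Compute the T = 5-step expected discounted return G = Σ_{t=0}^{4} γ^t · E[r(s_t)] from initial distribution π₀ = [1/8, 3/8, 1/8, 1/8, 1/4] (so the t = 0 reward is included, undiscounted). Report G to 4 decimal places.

G = 2.0868

t=0: π = [0.1250, 0.3750, 0.1250, 0.1250, 0.2500], E[r] = 0.1250, γ^t·E[r] = 0.125000, running G = 0.125000
t=1: π = [0.2031, 0.2031, 0.2188, 0.1563, 0.2188], E[r] = 0.8906, γ^t·E[r] = 0.712500, running G = 0.837500
t=2: π = [0.2070, 0.1953, 0.2051, 0.1719, 0.2207], E[r] = 0.8125, γ^t·E[r] = 0.520000, running G = 1.357500
t=3: π = [0.2058, 0.1968, 0.2026, 0.1721, 0.2227], E[r] = 0.7905, γ^t·E[r] = 0.404750, running G = 1.762250
t=4: π = [0.2060, 0.1968, 0.2028, 0.1718, 0.2226], E[r] = 0.7922, γ^t·E[r] = 0.324500, running G = 2.086750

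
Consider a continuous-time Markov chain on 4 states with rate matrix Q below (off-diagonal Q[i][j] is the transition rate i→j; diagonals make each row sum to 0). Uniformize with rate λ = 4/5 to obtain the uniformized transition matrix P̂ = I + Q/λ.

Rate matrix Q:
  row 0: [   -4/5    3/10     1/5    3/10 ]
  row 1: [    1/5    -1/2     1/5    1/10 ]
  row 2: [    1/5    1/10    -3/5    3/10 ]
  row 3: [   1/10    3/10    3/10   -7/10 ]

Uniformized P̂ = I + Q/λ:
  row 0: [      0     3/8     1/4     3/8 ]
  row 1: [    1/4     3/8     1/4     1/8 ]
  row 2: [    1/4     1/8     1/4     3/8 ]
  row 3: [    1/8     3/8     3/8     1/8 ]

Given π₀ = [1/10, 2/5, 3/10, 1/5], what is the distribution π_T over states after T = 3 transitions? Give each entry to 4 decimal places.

π = [0.1766, 0.3055, 0.2805, 0.2375]

t=0: π = [0.1000, 0.4000, 0.3000, 0.2000]
t=1: π = [0.2000, 0.3000, 0.2750, 0.2250]
t=2: π = [0.1719, 0.3063, 0.2781, 0.2438]
t=3: π = [0.1766, 0.3055, 0.2805, 0.2375]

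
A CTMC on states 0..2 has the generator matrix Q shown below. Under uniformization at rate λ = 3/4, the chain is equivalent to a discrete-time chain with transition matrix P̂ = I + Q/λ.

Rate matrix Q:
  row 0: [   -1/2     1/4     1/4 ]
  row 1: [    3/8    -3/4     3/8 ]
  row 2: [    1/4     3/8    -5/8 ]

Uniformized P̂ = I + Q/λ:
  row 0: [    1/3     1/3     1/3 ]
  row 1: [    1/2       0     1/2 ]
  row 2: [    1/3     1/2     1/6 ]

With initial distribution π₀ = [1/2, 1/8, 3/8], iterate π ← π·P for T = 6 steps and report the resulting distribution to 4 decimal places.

t=0: π = [0.5000, 0.1250, 0.3750]
t=1: π = [0.3542, 0.3542, 0.2917]
t=2: π = [0.3924, 0.2639, 0.3438]
t=3: π = [0.3773, 0.3027, 0.3200]
t=4: π = [0.3838, 0.2858, 0.3304]
t=5: π = [0.3810, 0.2931, 0.3259]
t=6: π = [0.3822, 0.2899, 0.3279]

π = [0.3822, 0.2899, 0.3279]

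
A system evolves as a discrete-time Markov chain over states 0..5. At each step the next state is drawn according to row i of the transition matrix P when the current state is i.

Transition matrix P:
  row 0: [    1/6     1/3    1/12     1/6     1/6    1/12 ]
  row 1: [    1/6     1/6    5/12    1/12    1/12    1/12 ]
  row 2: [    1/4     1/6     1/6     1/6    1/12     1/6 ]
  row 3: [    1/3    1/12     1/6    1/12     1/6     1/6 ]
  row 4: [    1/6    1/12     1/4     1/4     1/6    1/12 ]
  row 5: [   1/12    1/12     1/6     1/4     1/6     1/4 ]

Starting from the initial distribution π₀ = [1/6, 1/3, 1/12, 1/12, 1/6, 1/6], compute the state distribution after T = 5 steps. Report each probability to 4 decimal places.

t=0: π = [0.1667, 0.3333, 0.0833, 0.0833, 0.1667, 0.1667]
t=1: π = [0.1736, 0.1597, 0.2500, 0.1597, 0.1319, 0.1250]
t=2: π = [0.2037, 0.1609, 0.2031, 0.1615, 0.1325, 0.1383]
t=3: π = [0.1990, 0.1646, 0.2010, 0.1624, 0.1363, 0.1368]
t=4: π = [0.1991, 0.1635, 0.2026, 0.1622, 0.1362, 0.1364]
t=5: π = [0.1992, 0.1636, 0.2023, 0.1622, 0.1362, 0.1365]

π = [0.1992, 0.1636, 0.2023, 0.1622, 0.1362, 0.1365]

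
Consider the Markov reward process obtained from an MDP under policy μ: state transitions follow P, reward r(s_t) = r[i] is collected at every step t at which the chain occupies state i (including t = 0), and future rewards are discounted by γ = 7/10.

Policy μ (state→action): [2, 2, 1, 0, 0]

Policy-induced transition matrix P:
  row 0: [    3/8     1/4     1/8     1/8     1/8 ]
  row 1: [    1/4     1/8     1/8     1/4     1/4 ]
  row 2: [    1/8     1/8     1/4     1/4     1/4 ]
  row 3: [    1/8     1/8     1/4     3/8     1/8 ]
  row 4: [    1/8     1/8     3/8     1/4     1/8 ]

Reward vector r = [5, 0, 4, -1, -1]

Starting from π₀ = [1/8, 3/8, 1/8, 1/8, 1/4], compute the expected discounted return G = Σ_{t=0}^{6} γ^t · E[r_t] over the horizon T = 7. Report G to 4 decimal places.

t=0: π = [0.1250, 0.3750, 0.1250, 0.1250, 0.2500], E[r] = 0.7500, γ^t·E[r] = 0.750000, running G = 0.750000
t=1: π = [0.2031, 0.1406, 0.2188, 0.2500, 0.1875], E[r] = 1.4531, γ^t·E[r] = 1.017188, running G = 1.767188
t=2: π = [0.1934, 0.1504, 0.2305, 0.2559, 0.1699], E[r] = 1.4629, γ^t·E[r] = 0.716816, running G = 2.484004
t=3: π = [0.1921, 0.1492, 0.2283, 0.2578, 0.1726], E[r] = 1.4434, γ^t·E[r] = 0.495072, running G = 2.979076
t=4: π = [0.1917, 0.1490, 0.2289, 0.2582, 0.1722], E[r] = 1.4437, γ^t·E[r] = 0.346624, running G = 3.325700
t=5: π = [0.1915, 0.1490, 0.2289, 0.2583, 0.1722], E[r] = 1.4429, γ^t·E[r] = 0.242512, running G = 3.568212
t=6: π = [0.1915, 0.1489, 0.2290, 0.2583, 0.1722], E[r] = 1.4428, γ^t·E[r] = 0.169746, running G = 3.737958

G = 3.7380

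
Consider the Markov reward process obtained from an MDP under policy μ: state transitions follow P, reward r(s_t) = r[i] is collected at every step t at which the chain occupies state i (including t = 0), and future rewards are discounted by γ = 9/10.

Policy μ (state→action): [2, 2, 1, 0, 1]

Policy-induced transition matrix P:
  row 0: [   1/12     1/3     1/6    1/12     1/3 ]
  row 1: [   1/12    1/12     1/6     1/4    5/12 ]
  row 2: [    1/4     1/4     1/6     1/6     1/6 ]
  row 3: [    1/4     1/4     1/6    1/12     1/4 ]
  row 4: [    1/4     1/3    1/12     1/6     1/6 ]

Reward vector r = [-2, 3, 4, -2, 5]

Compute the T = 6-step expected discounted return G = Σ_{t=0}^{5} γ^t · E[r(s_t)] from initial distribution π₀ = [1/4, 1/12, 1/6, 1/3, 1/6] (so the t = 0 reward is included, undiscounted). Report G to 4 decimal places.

t=0: π = [0.2500, 0.0833, 0.1667, 0.3333, 0.1667], E[r] = 0.5833, γ^t·E[r] = 0.583333, running G = 0.583333
t=1: π = [0.1944, 0.2708, 0.1528, 0.1250, 0.2569], E[r] = 2.0694, γ^t·E[r] = 1.862500, running G = 2.445833
t=2: π = [0.1725, 0.2425, 0.1453, 0.1626, 0.2772], E[r] = 2.0243, γ^t·E[r] = 1.639688, running G = 4.085521
t=3: π = [0.1808, 0.2471, 0.1436, 0.1590, 0.2696], E[r] = 1.9837, γ^t·E[r] = 1.446152, running G = 5.531673
t=4: π = [0.1787, 0.2464, 0.1442, 0.1589, 0.2718], E[r] = 1.9997, γ^t·E[r] = 1.312023, running G = 6.843697
t=5: π = [0.1792, 0.2465, 0.1440, 0.1591, 0.2713], E[r] = 1.9955, γ^t·E[r] = 1.178307, running G = 8.022003

G = 8.0220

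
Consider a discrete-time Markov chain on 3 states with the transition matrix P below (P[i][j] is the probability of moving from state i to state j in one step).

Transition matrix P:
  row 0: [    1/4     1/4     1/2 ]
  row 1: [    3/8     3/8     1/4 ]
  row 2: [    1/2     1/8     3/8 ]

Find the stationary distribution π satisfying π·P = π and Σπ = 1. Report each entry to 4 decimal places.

Balance equations π_j = Σ_i π_i·P[i][j]:
  π_0 = 1/4·π_0 + 3/8·π_1 + 1/2·π_2
  π_1 = 1/4·π_0 + 3/8·π_1 + 1/8·π_2
  normalize: π_0 + π_1 + π_2 = 1
Solving the linear system gives exactly π = [23/61, 14/61, 24/61].

π = [0.3770, 0.2295, 0.3934]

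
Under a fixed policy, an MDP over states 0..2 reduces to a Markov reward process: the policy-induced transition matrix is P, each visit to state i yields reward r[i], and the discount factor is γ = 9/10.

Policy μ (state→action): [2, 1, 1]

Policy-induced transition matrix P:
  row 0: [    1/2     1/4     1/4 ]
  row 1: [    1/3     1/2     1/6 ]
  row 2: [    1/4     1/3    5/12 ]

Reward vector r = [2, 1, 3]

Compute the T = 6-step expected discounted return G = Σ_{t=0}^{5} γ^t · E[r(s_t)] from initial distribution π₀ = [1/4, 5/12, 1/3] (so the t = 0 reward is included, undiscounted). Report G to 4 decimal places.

t=0: π = [0.2500, 0.4167, 0.3333], E[r] = 1.9167, γ^t·E[r] = 1.916667, running G = 1.916667
t=1: π = [0.3472, 0.3819, 0.2708], E[r] = 1.8889, γ^t·E[r] = 1.700000, running G = 3.616667
t=2: π = [0.3686, 0.3681, 0.2633], E[r] = 1.8953, γ^t·E[r] = 1.535156, running G = 5.151823
t=3: π = [0.3728, 0.3640, 0.2632], E[r] = 1.8993, γ^t·E[r] = 1.384559, running G = 6.536382
t=4: π = [0.3735, 0.3629, 0.2635], E[r] = 1.9006, γ^t·E[r] = 1.246994, running G = 7.783375
t=5: π = [0.3736, 0.3627, 0.2637], E[r] = 1.9010, γ^t·E[r] = 1.122514, running G = 8.905889

G = 8.9059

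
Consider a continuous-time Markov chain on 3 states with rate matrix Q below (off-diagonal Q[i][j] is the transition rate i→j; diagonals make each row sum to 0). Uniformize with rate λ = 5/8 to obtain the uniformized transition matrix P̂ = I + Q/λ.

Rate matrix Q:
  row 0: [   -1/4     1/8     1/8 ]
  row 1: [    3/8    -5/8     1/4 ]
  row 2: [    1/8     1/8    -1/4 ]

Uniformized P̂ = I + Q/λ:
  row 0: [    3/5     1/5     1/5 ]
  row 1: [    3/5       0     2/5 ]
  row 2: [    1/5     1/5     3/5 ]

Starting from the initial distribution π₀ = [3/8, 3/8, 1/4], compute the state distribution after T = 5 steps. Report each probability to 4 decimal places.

t=0: π = [0.3750, 0.3750, 0.2500]
t=1: π = [0.5000, 0.1250, 0.3750]
t=2: π = [0.4500, 0.1750, 0.3750]
t=3: π = [0.4500, 0.1650, 0.3850]
t=4: π = [0.4460, 0.1670, 0.3870]
t=5: π = [0.4452, 0.1666, 0.3882]

π = [0.4452, 0.1666, 0.3882]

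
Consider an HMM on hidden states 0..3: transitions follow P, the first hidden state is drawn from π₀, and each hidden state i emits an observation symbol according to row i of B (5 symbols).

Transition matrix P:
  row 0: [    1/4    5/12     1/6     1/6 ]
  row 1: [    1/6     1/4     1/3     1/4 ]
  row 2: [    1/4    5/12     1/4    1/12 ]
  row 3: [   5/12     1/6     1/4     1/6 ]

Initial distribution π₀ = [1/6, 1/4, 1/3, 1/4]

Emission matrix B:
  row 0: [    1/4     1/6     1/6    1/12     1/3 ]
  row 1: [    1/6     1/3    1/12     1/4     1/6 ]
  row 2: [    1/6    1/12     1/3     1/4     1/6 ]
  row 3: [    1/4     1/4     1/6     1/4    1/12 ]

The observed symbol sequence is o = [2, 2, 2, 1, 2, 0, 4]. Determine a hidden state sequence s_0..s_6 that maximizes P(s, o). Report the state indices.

path = [2, 2, 2, 1, 2, 0, 0]

t=0: δ = [2.778e-02, 2.083e-02, 1.111e-01, 4.167e-02]  (obs o_0=2)
t=1: δ = [4.630e-03, 3.858e-03, 9.259e-03, 1.543e-03]  ψ = [2, 2, 2, 2]  (obs o_1=2)
t=2: δ = [3.858e-04, 3.215e-04, 7.716e-04, 1.608e-04]  ψ = [2, 2, 2, 1]  (obs o_2=2)
t=3: δ = [3.215e-05, 1.072e-04, 1.608e-05, 2.009e-05]  ψ = [2, 2, 2, 1]  (obs o_3=1)
t=4: δ = [2.977e-06, 2.233e-06, 1.191e-05, 4.465e-06]  ψ = [1, 1, 1, 1]  (obs o_4=2)
t=5: δ = [7.442e-07, 8.269e-07, 4.961e-07, 2.481e-07]  ψ = [2, 2, 2, 2]  (obs o_5=0)
t=6: δ = [6.202e-08, 5.168e-08, 4.594e-08, 1.723e-08]  ψ = [0, 0, 1, 1]  (obs o_6=4)
backtrack: best end state = 0; path = [2, 2, 2, 1, 2, 0, 0]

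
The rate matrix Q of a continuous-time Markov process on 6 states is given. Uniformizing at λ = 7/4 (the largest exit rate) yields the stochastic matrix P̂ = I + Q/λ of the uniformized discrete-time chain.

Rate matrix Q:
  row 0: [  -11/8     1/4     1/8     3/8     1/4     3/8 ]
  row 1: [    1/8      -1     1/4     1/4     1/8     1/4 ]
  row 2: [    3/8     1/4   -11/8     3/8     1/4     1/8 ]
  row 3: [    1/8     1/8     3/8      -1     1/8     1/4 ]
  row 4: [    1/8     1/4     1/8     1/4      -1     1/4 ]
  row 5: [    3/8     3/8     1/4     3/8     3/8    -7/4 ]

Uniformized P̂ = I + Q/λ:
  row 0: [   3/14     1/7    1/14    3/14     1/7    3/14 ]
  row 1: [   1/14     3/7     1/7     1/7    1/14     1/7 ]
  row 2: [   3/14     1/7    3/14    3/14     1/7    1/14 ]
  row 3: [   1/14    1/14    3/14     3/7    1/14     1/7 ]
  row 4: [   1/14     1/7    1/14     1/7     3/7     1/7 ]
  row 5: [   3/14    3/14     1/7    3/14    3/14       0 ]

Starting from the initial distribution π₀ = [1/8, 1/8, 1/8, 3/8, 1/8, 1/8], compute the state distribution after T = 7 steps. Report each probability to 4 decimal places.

π = [0.1289, 0.1883, 0.1494, 0.2402, 0.1695, 0.1237]

t=0: π = [0.1250, 0.1250, 0.1250, 0.3750, 0.1250, 0.1250]
t=1: π = [0.1250, 0.1607, 0.1607, 0.2768, 0.1518, 0.1250]
t=2: π = [0.1301, 0.1779, 0.1543, 0.2513, 0.1639, 0.1224]
t=3: π = [0.1296, 0.1845, 0.1508, 0.2437, 0.1678, 0.1236]
t=4: π = [0.1291, 0.1870, 0.1498, 0.2413, 0.1690, 0.1237]
t=5: π = [0.1289, 0.1879, 0.1495, 0.2406, 0.1694, 0.1237]
t=6: π = [0.1289, 0.1882, 0.1494, 0.2403, 0.1695, 0.1237]
t=7: π = [0.1289, 0.1883, 0.1494, 0.2402, 0.1695, 0.1237]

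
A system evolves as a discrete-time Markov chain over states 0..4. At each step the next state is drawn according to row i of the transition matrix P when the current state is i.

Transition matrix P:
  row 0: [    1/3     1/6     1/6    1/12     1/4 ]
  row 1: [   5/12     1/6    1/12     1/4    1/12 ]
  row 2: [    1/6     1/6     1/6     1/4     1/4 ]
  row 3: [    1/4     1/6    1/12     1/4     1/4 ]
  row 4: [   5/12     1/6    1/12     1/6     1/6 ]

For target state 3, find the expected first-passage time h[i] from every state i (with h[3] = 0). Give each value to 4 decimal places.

h = [6.6305, 5.6883, 5.5254, 0.0000, 6.2054]

First-step conditioning: h[3] = 0; for i ≠ 3, h[i] = 1 + Σ_k P[i][k]·h[k].
  h[0] = 1 + 1/3·h[0] + 1/6·h[1] + 1/6·h[2] + 1/4·h[4]
  h[1] = 1 + 5/12·h[0] + 1/6·h[1] + 1/12·h[2] + 1/12·h[4]
  h[2] = 1 + 1/6·h[0] + 1/6·h[1] + 1/6·h[2] + 1/4·h[4]
  h[4] = 1 + 5/12·h[0] + 1/6·h[1] + 1/12·h[2] + 1/6·h[4]
Solving the 4×4 linear system over states ≠ 3 gives exactly h = [5616/847, 438/77, 4680/847, 0, 5256/847] (h[3] = 0 is the target).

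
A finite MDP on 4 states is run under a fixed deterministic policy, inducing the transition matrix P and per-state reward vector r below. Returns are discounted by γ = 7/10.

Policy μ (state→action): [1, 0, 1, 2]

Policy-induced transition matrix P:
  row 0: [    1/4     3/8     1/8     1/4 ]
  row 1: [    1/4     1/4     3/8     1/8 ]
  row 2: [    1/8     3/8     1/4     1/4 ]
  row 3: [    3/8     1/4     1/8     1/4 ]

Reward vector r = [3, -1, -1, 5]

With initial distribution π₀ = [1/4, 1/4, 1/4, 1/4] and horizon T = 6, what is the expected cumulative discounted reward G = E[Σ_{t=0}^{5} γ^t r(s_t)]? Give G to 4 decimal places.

t=0: π = [0.2500, 0.2500, 0.2500, 0.2500], E[r] = 1.5000, γ^t·E[r] = 1.500000, running G = 1.500000
t=1: π = [0.2500, 0.3125, 0.2188, 0.2188], E[r] = 1.3125, γ^t·E[r] = 0.918750, running G = 2.418750
t=2: π = [0.2500, 0.3086, 0.2305, 0.2109], E[r] = 1.2656, γ^t·E[r] = 0.620156, running G = 3.038906
t=3: π = [0.2476, 0.3101, 0.2310, 0.2114], E[r] = 1.2588, γ^t·E[r] = 0.431765, running G = 3.470671
t=4: π = [0.2476, 0.3098, 0.2314, 0.2112], E[r] = 1.2577, γ^t·E[r] = 0.301971, running G = 3.772642
t=5: π = [0.2475, 0.3099, 0.2314, 0.2113], E[r] = 1.2576, γ^t·E[r] = 0.211360, running G = 3.984002

G = 3.9840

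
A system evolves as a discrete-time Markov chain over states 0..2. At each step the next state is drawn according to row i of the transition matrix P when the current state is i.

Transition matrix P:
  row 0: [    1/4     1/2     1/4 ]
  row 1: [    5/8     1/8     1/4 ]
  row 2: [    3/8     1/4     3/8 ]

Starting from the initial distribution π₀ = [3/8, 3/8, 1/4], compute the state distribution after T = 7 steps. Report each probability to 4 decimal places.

π = [0.4026, 0.3116, 0.2857]

t=0: π = [0.3750, 0.3750, 0.2500]
t=1: π = [0.4219, 0.2969, 0.2813]
t=2: π = [0.3965, 0.3184, 0.2852]
t=3: π = [0.4050, 0.3093, 0.2856]
t=4: π = [0.4017, 0.3126, 0.2857]
t=5: π = [0.4029, 0.3114, 0.2857]
t=6: π = [0.4025, 0.3118, 0.2857]
t=7: π = [0.4026, 0.3116, 0.2857]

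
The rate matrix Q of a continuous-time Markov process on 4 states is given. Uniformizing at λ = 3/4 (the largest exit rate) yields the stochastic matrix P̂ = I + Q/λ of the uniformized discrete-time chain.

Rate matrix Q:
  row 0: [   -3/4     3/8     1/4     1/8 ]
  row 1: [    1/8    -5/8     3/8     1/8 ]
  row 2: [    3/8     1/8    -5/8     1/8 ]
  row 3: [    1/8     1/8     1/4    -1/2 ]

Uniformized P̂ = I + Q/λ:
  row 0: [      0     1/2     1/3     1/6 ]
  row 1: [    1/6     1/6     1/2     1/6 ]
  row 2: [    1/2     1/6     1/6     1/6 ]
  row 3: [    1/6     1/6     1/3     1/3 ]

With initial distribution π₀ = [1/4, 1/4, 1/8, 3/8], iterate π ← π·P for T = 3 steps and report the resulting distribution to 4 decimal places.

π = [0.2292, 0.2523, 0.3177, 0.2008]

t=0: π = [0.2500, 0.2500, 0.1250, 0.3750]
t=1: π = [0.1667, 0.2500, 0.3542, 0.2292]
t=2: π = [0.2569, 0.2222, 0.3160, 0.2049]
t=3: π = [0.2292, 0.2523, 0.3177, 0.2008]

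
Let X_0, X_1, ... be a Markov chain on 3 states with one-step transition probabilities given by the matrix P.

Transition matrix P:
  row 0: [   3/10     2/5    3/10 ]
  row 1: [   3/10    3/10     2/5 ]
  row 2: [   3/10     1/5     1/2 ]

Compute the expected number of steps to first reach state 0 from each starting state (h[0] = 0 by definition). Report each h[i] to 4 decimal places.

h = [0.0000, 3.3333, 3.3333]

First-step conditioning: h[0] = 0; for i ≠ 0, h[i] = 1 + Σ_k P[i][k]·h[k].
  h[1] = 1 + 3/10·h[1] + 2/5·h[2]
  h[2] = 1 + 1/5·h[1] + 1/2·h[2]
Solving the 2×2 linear system over states ≠ 0 gives exactly h = [0, 10/3, 10/3] (h[0] = 0 is the target).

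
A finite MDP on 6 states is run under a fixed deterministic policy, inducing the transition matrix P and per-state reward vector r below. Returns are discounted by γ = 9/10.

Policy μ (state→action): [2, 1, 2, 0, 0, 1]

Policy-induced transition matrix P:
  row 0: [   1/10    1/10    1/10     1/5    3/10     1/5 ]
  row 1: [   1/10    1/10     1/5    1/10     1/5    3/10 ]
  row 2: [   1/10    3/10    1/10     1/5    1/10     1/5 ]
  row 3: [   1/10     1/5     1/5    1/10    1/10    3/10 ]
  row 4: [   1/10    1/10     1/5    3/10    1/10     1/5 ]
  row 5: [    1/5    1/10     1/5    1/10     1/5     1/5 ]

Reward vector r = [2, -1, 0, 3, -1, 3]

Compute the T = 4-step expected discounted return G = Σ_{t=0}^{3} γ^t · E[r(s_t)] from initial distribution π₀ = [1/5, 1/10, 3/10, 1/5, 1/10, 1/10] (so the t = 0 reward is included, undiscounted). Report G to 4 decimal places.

t=0: π = [0.2000, 0.1000, 0.3000, 0.2000, 0.1000, 0.1000], E[r] = 1.1000, γ^t·E[r] = 1.100000, running G = 1.100000
t=1: π = [0.1100, 0.1800, 0.1500, 0.1700, 0.1600, 0.2300], E[r] = 1.0800, γ^t·E[r] = 0.972000, running G = 2.072000
t=2: π = [0.1230, 0.1470, 0.1740, 0.1580, 0.1630, 0.2350], E[r] = 1.1150, γ^t·E[r] = 0.903150, running G = 2.975150
t=3: π = [0.1235, 0.1506, 0.1703, 0.1623, 0.1628, 0.2305], E[r] = 1.1120, γ^t·E[r] = 0.810648, running G = 3.785798

G = 3.7858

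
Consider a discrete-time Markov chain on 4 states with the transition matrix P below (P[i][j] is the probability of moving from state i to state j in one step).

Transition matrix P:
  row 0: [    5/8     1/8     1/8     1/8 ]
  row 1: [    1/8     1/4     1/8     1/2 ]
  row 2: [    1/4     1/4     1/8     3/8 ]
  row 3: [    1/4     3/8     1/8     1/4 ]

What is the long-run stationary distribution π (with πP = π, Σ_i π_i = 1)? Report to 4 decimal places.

Balance equations π_j = Σ_i π_i·P[i][j]:
  π_0 = 5/8·π_0 + 1/8·π_1 + 1/4·π_2 + 1/4·π_3
  π_1 = 1/8·π_0 + 1/4·π_1 + 1/4·π_2 + 3/8·π_3
  π_2 = 1/8·π_0 + 1/8·π_1 + 1/8·π_2 + 1/8·π_3
  normalize: π_0 + π_1 + π_2 + π_3 = 1
Solving the linear system gives exactly π = [121/344, 83/344, 1/8, 97/344].

π = [0.3517, 0.2413, 0.1250, 0.2820]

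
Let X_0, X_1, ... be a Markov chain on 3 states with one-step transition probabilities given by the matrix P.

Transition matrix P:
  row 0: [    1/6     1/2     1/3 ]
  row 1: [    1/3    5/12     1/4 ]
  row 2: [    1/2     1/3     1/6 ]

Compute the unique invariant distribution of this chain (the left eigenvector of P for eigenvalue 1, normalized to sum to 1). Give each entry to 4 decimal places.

π = [0.3222, 0.4222, 0.2556]

Balance equations π_j = Σ_i π_i·P[i][j]:
  π_0 = 1/6·π_0 + 1/3·π_1 + 1/2·π_2
  π_1 = 1/2·π_0 + 5/12·π_1 + 1/3·π_2
  normalize: π_0 + π_1 + π_2 = 1
Solving the linear system gives exactly π = [29/90, 19/45, 23/90].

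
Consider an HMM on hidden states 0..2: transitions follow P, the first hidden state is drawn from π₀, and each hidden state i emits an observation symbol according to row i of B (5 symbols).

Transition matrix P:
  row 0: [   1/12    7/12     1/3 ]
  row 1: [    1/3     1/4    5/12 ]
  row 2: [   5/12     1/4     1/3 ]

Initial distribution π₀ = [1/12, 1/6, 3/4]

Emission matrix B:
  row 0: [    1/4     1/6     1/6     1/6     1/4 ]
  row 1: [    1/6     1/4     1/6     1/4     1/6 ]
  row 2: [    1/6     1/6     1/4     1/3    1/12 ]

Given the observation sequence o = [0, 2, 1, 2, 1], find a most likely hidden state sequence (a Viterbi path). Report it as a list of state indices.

path = [2, 0, 1, 0, 1]

t=0: δ = [2.083e-02, 2.778e-02, 1.250e-01]  (obs o_0=0)
t=1: δ = [8.681e-03, 5.208e-03, 1.042e-02]  ψ = [2, 2, 2]  (obs o_1=2)
t=2: δ = [7.234e-04, 1.266e-03, 5.787e-04]  ψ = [2, 0, 2]  (obs o_2=1)
t=3: δ = [7.033e-05, 7.033e-05, 1.319e-04]  ψ = [1, 0, 1]  (obs o_3=2)
t=4: δ = [9.157e-06, 1.026e-05, 7.326e-06]  ψ = [2, 0, 2]  (obs o_4=1)
backtrack: best end state = 1; path = [2, 0, 1, 0, 1]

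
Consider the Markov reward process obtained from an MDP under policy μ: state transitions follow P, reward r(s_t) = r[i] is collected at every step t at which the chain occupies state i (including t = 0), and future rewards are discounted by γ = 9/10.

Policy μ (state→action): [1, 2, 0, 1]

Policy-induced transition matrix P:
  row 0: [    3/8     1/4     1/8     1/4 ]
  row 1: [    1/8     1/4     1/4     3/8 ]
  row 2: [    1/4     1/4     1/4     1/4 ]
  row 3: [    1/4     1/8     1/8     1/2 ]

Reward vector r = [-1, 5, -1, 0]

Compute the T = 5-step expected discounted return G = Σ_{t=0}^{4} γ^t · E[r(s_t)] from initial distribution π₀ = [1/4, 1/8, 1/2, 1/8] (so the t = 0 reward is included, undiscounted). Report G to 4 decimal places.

t=0: π = [0.2500, 0.1250, 0.5000, 0.1250], E[r] = -0.1250, γ^t·E[r] = -0.125000, running G = -0.125000
t=1: π = [0.2656, 0.2344, 0.2031, 0.2969], E[r] = 0.7031, γ^t·E[r] = 0.632813, running G = 0.507813
t=2: π = [0.2539, 0.2129, 0.1797, 0.3535], E[r] = 0.6309, γ^t·E[r] = 0.510996, running G = 1.018809
t=3: π = [0.2551, 0.2058, 0.1741, 0.3650], E[r] = 0.5999, γ^t·E[r] = 0.437293, running G = 1.456102
t=4: π = [0.2562, 0.2044, 0.1725, 0.3670], E[r] = 0.5932, γ^t·E[r] = 0.389219, running G = 1.845321

G = 1.8453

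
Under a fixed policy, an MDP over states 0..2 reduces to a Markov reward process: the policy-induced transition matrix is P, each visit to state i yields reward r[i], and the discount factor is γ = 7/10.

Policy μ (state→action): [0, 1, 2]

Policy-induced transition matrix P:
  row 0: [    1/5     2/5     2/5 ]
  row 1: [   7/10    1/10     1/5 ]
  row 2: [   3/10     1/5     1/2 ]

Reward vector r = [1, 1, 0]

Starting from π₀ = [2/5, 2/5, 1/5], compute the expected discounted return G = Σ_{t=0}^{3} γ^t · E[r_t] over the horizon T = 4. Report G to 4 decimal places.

G = 1.7733

t=0: π = [0.4000, 0.4000, 0.2000], E[r] = 0.8000, γ^t·E[r] = 0.800000, running G = 0.800000
t=1: π = [0.4200, 0.2400, 0.3400], E[r] = 0.6600, γ^t·E[r] = 0.462000, running G = 1.262000
t=2: π = [0.3540, 0.2600, 0.3860], E[r] = 0.6140, γ^t·E[r] = 0.300860, running G = 1.562860
t=3: π = [0.3686, 0.2448, 0.3866], E[r] = 0.6134, γ^t·E[r] = 0.210396, running G = 1.773256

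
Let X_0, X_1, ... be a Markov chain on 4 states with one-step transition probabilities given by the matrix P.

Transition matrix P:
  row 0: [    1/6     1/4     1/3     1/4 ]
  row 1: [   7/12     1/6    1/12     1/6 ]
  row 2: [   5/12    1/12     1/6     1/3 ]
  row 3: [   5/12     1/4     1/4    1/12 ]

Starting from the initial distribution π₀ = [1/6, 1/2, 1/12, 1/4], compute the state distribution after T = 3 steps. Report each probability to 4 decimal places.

t=0: π = [0.1667, 0.5000, 0.0833, 0.2500]
t=1: π = [0.4583, 0.1944, 0.1736, 0.1736]
t=2: π = [0.3345, 0.2049, 0.2413, 0.2193]
t=3: π = [0.3672, 0.1927, 0.2236, 0.2165]

π = [0.3672, 0.1927, 0.2236, 0.2165]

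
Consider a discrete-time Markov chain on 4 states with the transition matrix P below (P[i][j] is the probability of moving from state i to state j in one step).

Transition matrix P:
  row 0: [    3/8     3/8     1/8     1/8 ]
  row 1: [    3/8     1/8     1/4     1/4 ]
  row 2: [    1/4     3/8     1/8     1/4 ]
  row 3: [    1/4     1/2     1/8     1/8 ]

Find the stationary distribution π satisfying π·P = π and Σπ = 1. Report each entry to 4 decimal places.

π = [0.3312, 0.3185, 0.1648, 0.1854]

Balance equations π_j = Σ_i π_i·P[i][j]:
  π_0 = 3/8·π_0 + 3/8·π_1 + 1/4·π_2 + 1/4·π_3
  π_1 = 3/8·π_0 + 1/8·π_1 + 3/8·π_2 + 1/2·π_3
  π_2 = 1/8·π_0 + 1/4·π_1 + 1/8·π_2 + 1/8·π_3
  normalize: π_0 + π_1 + π_2 + π_3 = 1
Solving the linear system gives exactly π = [209/631, 201/631, 104/631, 117/631].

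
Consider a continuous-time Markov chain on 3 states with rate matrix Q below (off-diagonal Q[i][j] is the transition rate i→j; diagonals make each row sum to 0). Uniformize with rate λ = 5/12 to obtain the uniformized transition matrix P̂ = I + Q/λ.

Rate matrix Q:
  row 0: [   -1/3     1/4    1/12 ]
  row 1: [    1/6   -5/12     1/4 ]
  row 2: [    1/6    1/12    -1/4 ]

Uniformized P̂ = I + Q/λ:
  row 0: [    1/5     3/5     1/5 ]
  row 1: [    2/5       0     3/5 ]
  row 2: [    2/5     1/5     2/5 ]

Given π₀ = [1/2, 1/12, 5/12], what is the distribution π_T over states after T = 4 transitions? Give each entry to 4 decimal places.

π = [0.3336, 0.2753, 0.3911]

t=0: π = [0.5000, 0.0833, 0.4167]
t=1: π = [0.3000, 0.3833, 0.3167]
t=2: π = [0.3400, 0.2433, 0.4167]
t=3: π = [0.3320, 0.2873, 0.3807]
t=4: π = [0.3336, 0.2753, 0.3911]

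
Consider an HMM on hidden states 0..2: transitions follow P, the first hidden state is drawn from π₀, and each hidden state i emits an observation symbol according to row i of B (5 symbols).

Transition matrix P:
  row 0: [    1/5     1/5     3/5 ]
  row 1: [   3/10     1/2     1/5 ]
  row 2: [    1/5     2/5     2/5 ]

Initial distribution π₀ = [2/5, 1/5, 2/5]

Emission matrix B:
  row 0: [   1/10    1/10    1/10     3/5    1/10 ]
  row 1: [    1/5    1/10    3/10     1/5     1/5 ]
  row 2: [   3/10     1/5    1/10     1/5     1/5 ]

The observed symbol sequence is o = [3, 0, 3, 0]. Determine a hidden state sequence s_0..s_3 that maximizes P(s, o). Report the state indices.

t=0: δ = [2.400e-01, 4.000e-02, 8.000e-02]  (obs o_0=3)
t=1: δ = [4.800e-03, 9.600e-03, 4.320e-02]  ψ = [0, 0, 0]  (obs o_1=0)
t=2: δ = [5.184e-03, 3.456e-03, 3.456e-03]  ψ = [2, 2, 2]  (obs o_2=3)
t=3: δ = [1.037e-04, 3.456e-04, 9.331e-04]  ψ = [0, 1, 0]  (obs o_3=0)
backtrack: best end state = 2; path = [0, 2, 0, 2]

path = [0, 2, 0, 2]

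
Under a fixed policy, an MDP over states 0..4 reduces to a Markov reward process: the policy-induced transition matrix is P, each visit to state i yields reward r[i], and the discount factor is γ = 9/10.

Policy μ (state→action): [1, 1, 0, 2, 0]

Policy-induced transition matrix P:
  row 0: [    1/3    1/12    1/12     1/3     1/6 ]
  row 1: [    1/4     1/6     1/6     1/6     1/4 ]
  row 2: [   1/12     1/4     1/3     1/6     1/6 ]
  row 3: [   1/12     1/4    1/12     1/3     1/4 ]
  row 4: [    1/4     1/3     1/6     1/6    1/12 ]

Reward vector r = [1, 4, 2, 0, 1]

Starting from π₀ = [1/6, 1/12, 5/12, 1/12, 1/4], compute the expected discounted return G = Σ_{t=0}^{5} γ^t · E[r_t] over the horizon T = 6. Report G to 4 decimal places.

t=0: π = [0.1667, 0.0833, 0.4167, 0.0833, 0.2500], E[r] = 1.5833, γ^t·E[r] = 1.583333, running G = 1.583333
t=1: π = [0.1806, 0.2361, 0.2153, 0.2083, 0.1597], E[r] = 1.7153, γ^t·E[r] = 1.543750, running G = 3.127083
t=2: π = [0.1944, 0.2135, 0.1701, 0.2315, 0.1904], E[r] = 1.5793, γ^t·E[r] = 1.279219, running G = 4.406302
t=3: π = [0.1993, 0.2157, 0.1595, 0.2377, 0.1879], E[r] = 1.5689, γ^t·E[r] = 1.143703, running G = 5.550005
t=4: π = [0.2004, 0.2145, 0.1568, 0.2395, 0.1888], E[r] = 1.5608, γ^t·E[r] = 1.024028, running G = 6.574033
t=5: π = [0.2006, 0.2145, 0.1561, 0.2400, 0.1888], E[r] = 1.5595, γ^t·E[r] = 0.920893, running G = 7.494926

G = 7.4949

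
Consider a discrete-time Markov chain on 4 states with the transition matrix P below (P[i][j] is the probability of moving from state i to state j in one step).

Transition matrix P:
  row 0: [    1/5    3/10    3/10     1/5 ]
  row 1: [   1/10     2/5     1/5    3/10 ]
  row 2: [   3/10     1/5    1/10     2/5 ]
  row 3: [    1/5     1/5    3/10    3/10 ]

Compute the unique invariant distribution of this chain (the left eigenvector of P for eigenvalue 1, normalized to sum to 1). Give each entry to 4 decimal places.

π = [0.1953, 0.2744, 0.2271, 0.3032]

Balance equations π_j = Σ_i π_i·P[i][j]:
  π_0 = 1/5·π_0 + 1/10·π_1 + 3/10·π_2 + 1/5·π_3
  π_1 = 3/10·π_0 + 2/5·π_1 + 1/5·π_2 + 1/5·π_3
  π_2 = 3/10·π_0 + 1/5·π_1 + 1/10·π_2 + 3/10·π_3
  normalize: π_0 + π_1 + π_2 + π_3 = 1
Solving the linear system gives exactly π = [190/973, 267/973, 221/973, 295/973].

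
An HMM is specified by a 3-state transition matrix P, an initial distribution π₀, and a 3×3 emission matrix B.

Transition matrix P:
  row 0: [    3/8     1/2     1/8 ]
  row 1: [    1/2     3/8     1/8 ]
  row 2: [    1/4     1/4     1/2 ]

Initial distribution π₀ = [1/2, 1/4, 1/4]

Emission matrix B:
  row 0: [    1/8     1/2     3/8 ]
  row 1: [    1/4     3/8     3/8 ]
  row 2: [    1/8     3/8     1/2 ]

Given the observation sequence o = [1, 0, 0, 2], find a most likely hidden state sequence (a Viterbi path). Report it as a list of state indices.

path = [0, 1, 1, 0]

t=0: δ = [2.500e-01, 9.375e-02, 9.375e-02]  (obs o_0=1)
t=1: δ = [1.172e-02, 3.125e-02, 5.859e-03]  ψ = [0, 0, 2]  (obs o_1=0)
t=2: δ = [1.953e-03, 2.930e-03, 4.883e-04]  ψ = [1, 1, 1]  (obs o_2=0)
t=3: δ = [5.493e-04, 4.120e-04, 1.831e-04]  ψ = [1, 1, 1]  (obs o_3=2)
backtrack: best end state = 0; path = [0, 1, 1, 0]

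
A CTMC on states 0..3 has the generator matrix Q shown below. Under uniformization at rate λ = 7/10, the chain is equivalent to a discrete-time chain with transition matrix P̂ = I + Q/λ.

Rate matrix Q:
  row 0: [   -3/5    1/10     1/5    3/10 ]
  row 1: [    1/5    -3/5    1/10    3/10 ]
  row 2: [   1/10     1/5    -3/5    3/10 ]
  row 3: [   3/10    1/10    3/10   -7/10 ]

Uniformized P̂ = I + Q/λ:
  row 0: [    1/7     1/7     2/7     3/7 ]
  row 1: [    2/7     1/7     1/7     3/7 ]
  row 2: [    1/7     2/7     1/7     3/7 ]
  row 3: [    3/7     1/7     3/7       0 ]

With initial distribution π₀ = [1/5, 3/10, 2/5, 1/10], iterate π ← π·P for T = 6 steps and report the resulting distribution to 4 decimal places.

t=0: π = [0.2000, 0.3000, 0.4000, 0.1000]
t=1: π = [0.2143, 0.2000, 0.2000, 0.3857]
t=2: π = [0.2816, 0.1714, 0.2837, 0.2633]
t=3: π = [0.2426, 0.1834, 0.2583, 0.3157]
t=4: π = [0.2593, 0.1798, 0.2677, 0.2933]
t=5: π = [0.2523, 0.1811, 0.2637, 0.3029]
t=6: π = [0.2553, 0.1805, 0.2654, 0.2988]

π = [0.2553, 0.1805, 0.2654, 0.2988]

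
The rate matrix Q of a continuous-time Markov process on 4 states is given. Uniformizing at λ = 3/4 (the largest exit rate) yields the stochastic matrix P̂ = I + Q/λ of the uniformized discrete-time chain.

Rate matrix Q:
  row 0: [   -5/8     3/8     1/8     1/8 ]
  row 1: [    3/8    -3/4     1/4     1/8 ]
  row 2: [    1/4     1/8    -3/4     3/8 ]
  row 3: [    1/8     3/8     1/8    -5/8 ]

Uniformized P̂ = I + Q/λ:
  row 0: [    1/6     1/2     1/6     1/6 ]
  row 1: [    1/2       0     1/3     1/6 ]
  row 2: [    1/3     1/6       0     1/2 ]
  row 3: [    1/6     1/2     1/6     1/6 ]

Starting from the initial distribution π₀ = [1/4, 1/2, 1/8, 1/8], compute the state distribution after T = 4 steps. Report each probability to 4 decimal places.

π = [0.2941, 0.2928, 0.1822, 0.2309]

t=0: π = [0.2500, 0.5000, 0.1250, 0.1250]
t=1: π = [0.3542, 0.2083, 0.2292, 0.2083]
t=2: π = [0.2743, 0.3194, 0.1632, 0.2431]
t=3: π = [0.3003, 0.2859, 0.1927, 0.2211]
t=4: π = [0.2941, 0.2928, 0.1822, 0.2309]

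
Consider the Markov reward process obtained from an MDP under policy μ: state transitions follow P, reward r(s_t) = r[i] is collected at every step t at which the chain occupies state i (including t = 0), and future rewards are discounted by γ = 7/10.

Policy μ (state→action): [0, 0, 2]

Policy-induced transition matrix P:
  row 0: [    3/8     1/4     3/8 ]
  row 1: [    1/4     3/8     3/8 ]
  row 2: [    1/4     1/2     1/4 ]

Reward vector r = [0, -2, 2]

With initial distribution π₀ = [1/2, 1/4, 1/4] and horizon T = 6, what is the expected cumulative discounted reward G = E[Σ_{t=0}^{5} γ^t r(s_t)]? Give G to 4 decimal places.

t=0: π = [0.5000, 0.2500, 0.2500], E[r] = 0.0000, γ^t·E[r] = 0.000000, running G = 0.000000
t=1: π = [0.3125, 0.3438, 0.3438], E[r] = 0.0000, γ^t·E[r] = 0.000000, running G = 0.000000
t=2: π = [0.2891, 0.3789, 0.3320], E[r] = -0.0938, γ^t·E[r] = -0.045938, running G = -0.045938
t=3: π = [0.2861, 0.3804, 0.3335], E[r] = -0.0938, γ^t·E[r] = -0.032156, running G = -0.078094
t=4: π = [0.2858, 0.3809, 0.3333], E[r] = -0.0952, γ^t·E[r] = -0.022861, running G = -0.100955
t=5: π = [0.2857, 0.3809, 0.3333], E[r] = -0.0952, γ^t·E[r] = -0.016003, running G = -0.116958

G = -0.1170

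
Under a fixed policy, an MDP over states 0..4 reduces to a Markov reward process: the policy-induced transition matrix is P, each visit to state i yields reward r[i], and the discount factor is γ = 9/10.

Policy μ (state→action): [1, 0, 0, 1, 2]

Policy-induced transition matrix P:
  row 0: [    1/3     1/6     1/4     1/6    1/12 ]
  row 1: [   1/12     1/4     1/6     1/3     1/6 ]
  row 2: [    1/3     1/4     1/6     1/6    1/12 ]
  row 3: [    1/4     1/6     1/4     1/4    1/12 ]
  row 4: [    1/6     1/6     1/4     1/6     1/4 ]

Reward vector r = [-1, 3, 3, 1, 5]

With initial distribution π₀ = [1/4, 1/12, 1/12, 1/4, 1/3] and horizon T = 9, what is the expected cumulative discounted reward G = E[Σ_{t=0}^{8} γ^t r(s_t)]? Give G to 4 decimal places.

G = 11.6321

t=0: π = [0.2500, 0.0833, 0.0833, 0.2500, 0.3333], E[r] = 2.1667, γ^t·E[r] = 2.166667, running G = 2.166667
t=1: π = [0.2361, 0.1806, 0.2361, 0.2014, 0.1458], E[r] = 1.9444, γ^t·E[r] = 1.750000, running G = 3.916667
t=2: π = [0.2471, 0.2014, 0.2153, 0.2135, 0.1227], E[r] = 1.8299, γ^t·E[r] = 1.482188, running G = 5.398854
t=3: π = [0.2447, 0.2014, 0.2153, 0.2180, 0.1206], E[r] = 1.8261, γ^t·E[r] = 1.331227, running G = 6.730081
t=4: π = [0.2447, 0.2014, 0.2153, 0.2184, 0.1202], E[r] = 1.8247, γ^t·E[r] = 1.197202, running G = 7.927283
t=5: π = [0.2448, 0.2014, 0.2153, 0.2184, 0.1202], E[r] = 1.8244, γ^t·E[r] = 1.077310, running G = 9.004593
t=6: π = [0.2448, 0.2014, 0.2153, 0.2184, 0.1201], E[r] = 1.8244, γ^t·E[r] = 0.969550, running G = 9.974143
t=7: π = [0.2448, 0.2014, 0.2153, 0.2184, 0.1201], E[r] = 1.8244, γ^t·E[r] = 0.872591, running G = 10.846734
t=8: π = [0.2448, 0.2014, 0.2153, 0.2184, 0.1201], E[r] = 1.8244, γ^t·E[r] = 0.785331, running G = 11.632065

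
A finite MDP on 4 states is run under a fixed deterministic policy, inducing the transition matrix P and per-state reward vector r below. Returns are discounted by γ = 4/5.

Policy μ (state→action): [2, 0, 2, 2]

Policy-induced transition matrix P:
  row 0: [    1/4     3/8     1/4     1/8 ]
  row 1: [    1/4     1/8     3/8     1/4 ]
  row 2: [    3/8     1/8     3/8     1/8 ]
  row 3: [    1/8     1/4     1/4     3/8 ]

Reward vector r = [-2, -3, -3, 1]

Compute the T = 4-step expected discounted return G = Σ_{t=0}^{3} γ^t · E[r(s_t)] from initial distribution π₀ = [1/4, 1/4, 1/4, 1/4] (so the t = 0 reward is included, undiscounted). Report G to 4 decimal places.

G = -5.4565

t=0: π = [0.2500, 0.2500, 0.2500, 0.2500], E[r] = -1.7500, γ^t·E[r] = -1.750000, running G = -1.750000
t=1: π = [0.2500, 0.2188, 0.3125, 0.2188], E[r] = -1.8750, γ^t·E[r] = -1.500000, running G = -3.250000
t=2: π = [0.2617, 0.2148, 0.3164, 0.2070], E[r] = -1.9102, γ^t·E[r] = -1.222500, running G = -4.472500
t=3: π = [0.2637, 0.2163, 0.3164, 0.2036], E[r] = -1.9219, γ^t·E[r] = -0.984000, running G = -5.456500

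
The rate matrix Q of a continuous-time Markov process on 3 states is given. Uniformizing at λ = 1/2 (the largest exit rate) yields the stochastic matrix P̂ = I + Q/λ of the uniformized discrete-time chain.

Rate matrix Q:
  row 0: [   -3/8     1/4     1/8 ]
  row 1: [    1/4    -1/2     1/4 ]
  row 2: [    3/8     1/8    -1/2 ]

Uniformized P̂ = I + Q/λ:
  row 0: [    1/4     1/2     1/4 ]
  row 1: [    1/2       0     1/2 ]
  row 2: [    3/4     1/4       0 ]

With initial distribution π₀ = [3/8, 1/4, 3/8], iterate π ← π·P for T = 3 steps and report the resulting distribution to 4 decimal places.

t=0: π = [0.3750, 0.2500, 0.3750]
t=1: π = [0.5000, 0.2813, 0.2188]
t=2: π = [0.4297, 0.3047, 0.2656]
t=3: π = [0.4590, 0.2813, 0.2598]

π = [0.4590, 0.2813, 0.2598]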